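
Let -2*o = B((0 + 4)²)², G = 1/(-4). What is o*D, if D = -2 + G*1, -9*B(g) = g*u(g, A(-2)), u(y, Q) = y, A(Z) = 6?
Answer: 8192/9 ≈ 910.22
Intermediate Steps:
G = -¼ ≈ -0.25000
B(g) = -g²/9 (B(g) = -g*g/9 = -g²/9)
o = -32768/81 (o = -(0 + 4)⁸/81/2 = -(-(4²)²/9)²/2 = -(-⅑*16²)²/2 = -(-⅑*256)²/2 = -(-256/9)²/2 = -½*65536/81 = -32768/81 ≈ -404.54)
D = -9/4 (D = -2 - ¼*1 = -2 - ¼ = -9/4 ≈ -2.2500)
o*D = -32768/81*(-9/4) = 8192/9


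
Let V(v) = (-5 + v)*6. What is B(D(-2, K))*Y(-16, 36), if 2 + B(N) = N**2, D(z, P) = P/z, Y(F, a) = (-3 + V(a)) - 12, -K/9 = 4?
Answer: 55062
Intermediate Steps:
K = -36 (K = -9*4 = -36)
V(v) = -30 + 6*v
Y(F, a) = -45 + 6*a (Y(F, a) = (-3 + (-30 + 6*a)) - 12 = (-33 + 6*a) - 12 = -45 + 6*a)
B(N) = -2 + N**2
B(D(-2, K))*Y(-16, 36) = (-2 + (-36/(-2))**2)*(-45 + 6*36) = (-2 + (-36*(-1/2))**2)*(-45 + 216) = (-2 + 18**2)*171 = (-2 + 324)*171 = 322*171 = 55062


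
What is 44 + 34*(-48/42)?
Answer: 36/7 ≈ 5.1429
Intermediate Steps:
44 + 34*(-48/42) = 44 + 34*(-48*1/42) = 44 + 34*(-8/7) = 44 - 272/7 = 36/7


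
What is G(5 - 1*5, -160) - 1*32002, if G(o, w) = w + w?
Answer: -32322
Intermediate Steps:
G(o, w) = 2*w
G(5 - 1*5, -160) - 1*32002 = 2*(-160) - 1*32002 = -320 - 32002 = -32322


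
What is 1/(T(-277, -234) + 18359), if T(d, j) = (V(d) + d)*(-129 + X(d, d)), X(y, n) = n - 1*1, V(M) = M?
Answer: 1/243837 ≈ 4.1011e-6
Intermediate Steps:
X(y, n) = -1 + n (X(y, n) = n - 1 = -1 + n)
T(d, j) = 2*d*(-130 + d) (T(d, j) = (d + d)*(-129 + (-1 + d)) = (2*d)*(-130 + d) = 2*d*(-130 + d))
1/(T(-277, -234) + 18359) = 1/(2*(-277)*(-130 - 277) + 18359) = 1/(2*(-277)*(-407) + 18359) = 1/(225478 + 18359) = 1/243837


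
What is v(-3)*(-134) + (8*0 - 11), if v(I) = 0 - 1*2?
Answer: 257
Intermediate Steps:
v(I) = -2 (v(I) = 0 - 2 = -2)
v(-3)*(-134) + (8*0 - 11) = -2*(-134) + (8*0 - 11) = 268 + (0 - 11) = 268 - 11 = 257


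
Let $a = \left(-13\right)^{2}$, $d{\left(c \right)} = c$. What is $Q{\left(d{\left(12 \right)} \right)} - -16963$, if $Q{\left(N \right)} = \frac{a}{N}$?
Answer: $\frac{203725}{12} \approx 16977.0$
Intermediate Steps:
$a = 169$
$Q{\left(N \right)} = \frac{169}{N}$
$Q{\left(d{\left(12 \right)} \right)} - -16963 = \frac{169}{12} - -16963 = 169 \cdot \frac{1}{12} + 16963 = \frac{169}{12} + 16963 = \frac{203725}{12}$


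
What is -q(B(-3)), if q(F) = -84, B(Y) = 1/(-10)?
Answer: 84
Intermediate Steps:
B(Y) = -1/10
-q(B(-3)) = -1*(-84) = 84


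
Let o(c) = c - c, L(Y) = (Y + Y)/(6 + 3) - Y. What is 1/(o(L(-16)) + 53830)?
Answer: 1/53830 ≈ 1.8577e-5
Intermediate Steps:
L(Y) = -7*Y/9 (L(Y) = (2*Y)/9 - Y = (2*Y)*(⅑) - Y = 2*Y/9 - Y = -7*Y/9)
o(c) = 0
1/(o(L(-16)) + 53830) = 1/(0 + 53830) = 1/53830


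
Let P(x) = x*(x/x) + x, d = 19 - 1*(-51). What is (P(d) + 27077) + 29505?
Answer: 56722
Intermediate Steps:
d = 70 (d = 19 + 51 = 70)
P(x) = 2*x (P(x) = x*1 + x = x + x = 2*x)
(P(d) + 27077) + 29505 = (2*70 + 27077) + 29505 = (140 + 27077) + 29505 = 27217 + 29505 = 56722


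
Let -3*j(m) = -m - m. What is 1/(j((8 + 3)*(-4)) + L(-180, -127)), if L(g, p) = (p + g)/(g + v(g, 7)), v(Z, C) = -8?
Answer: -564/15623 ≈ -0.036101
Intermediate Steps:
j(m) = 2*m/3 (j(m) = -(-m - m)/3 = -(-2)*m/3 = 2*m/3)
L(g, p) = (g + p)/(-8 + g) (L(g, p) = (p + g)/(g - 8) = (g + p)/(-8 + g))
1/(j((8 + 3)*(-4)) + L(-180, -127)) = 1/(2*((8 + 3)*(-4))/3 + (-180 - 127)/(-8 - 180)) = 1/(2*(11*(-4))/3 - 307/(-188)) = 1/((⅔)*(-44) - 1/188*(-307)) = 1/(-88/3 + 307/188) = 1/(-15623/564) = -564/15623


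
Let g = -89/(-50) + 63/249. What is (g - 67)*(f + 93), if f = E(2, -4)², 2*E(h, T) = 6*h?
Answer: -34780077/4150 ≈ -8380.7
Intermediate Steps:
g = 8437/4150 (g = -89*(-1/50) + 63*(1/249) = 89/50 + 21/83 = 8437/4150 ≈ 2.0330)
E(h, T) = 3*h (E(h, T) = (6*h)/2 = 3*h)
f = 36 (f = (3*2)² = 6² = 36)
(g - 67)*(f + 93) = (8437/4150 - 67)*(36 + 93) = -269613/4150*129 = -34780077/4150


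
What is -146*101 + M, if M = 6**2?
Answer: -14710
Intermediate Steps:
M = 36
-146*101 + M = -146*101 + 36 = -14746 + 36 = -14710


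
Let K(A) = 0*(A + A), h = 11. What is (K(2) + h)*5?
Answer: 55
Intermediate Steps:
K(A) = 0 (K(A) = 0*(2*A) = 0)
(K(2) + h)*5 = (0 + 11)*5 = 11*5 = 55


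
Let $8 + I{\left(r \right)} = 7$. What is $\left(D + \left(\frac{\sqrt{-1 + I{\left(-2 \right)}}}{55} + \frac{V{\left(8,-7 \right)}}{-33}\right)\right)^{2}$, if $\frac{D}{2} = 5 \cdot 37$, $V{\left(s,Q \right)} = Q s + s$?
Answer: $\frac{\left(20430 + i \sqrt{2}\right)^{2}}{3025} \approx 1.3798 \cdot 10^{5} + 19.102 i$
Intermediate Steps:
$V{\left(s,Q \right)} = s + Q s$
$I{\left(r \right)} = -1$ ($I{\left(r \right)} = -8 + 7 = -1$)
$D = 370$ ($D = 2 \cdot 5 \cdot 37 = 2 \cdot 185 = 370$)
$\left(D + \left(\frac{\sqrt{-1 + I{\left(-2 \right)}}}{55} + \frac{V{\left(8,-7 \right)}}{-33}\right)\right)^{2} = \left(370 + \left(\frac{\sqrt{-1 - 1}}{55} + \frac{8 \left(1 - 7\right)}{-33}\right)\right)^{2} = \left(370 + \left(\sqrt{-2} \cdot \frac{1}{55} + 8 \left(-6\right) \left(- \frac{1}{33}\right)\right)\right)^{2} = \left(370 + \left(i \sqrt{2} \cdot \frac{1}{55} - - \frac{16}{11}\right)\right)^{2} = \left(370 + \left(\frac{i \sqrt{2}}{55} + \frac{16}{11}\right)\right)^{2} = \left(370 + \left(\frac{16}{11} + \frac{i \sqrt{2}}{55}\right)\right)^{2} = \left(\frac{4086}{11} + \frac{i \sqrt{2}}{55}\right)^{2}$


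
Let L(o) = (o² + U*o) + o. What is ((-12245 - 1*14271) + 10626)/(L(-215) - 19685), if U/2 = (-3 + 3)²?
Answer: -3178/5265 ≈ -0.60361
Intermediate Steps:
U = 0 (U = 2*(-3 + 3)² = 2*0² = 2*0 = 0)
L(o) = o + o² (L(o) = (o² + 0*o) + o = (o² + 0) + o = o² + o = o + o²)
((-12245 - 1*14271) + 10626)/(L(-215) - 19685) = ((-12245 - 1*14271) + 10626)/(-215*(1 - 215) - 19685) = ((-12245 - 14271) + 10626)/(-215*(-214) - 19685) = (-26516 + 10626)/(46010 - 19685) = -15890/26325 = -15890*1/26325 = -3178/5265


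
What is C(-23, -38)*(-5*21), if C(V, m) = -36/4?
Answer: 945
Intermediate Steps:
C(V, m) = -9 (C(V, m) = -36*¼ = -9)
C(-23, -38)*(-5*21) = -(-45)*21 = -9*(-105) = 945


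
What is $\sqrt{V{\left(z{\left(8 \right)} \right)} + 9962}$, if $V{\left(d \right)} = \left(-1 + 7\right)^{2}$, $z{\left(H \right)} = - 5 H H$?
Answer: $\sqrt{9998} \approx 99.99$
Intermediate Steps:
$z{\left(H \right)} = - 5 H^{2}$
$V{\left(d \right)} = 36$ ($V{\left(d \right)} = 6^{2} = 36$)
$\sqrt{V{\left(z{\left(8 \right)} \right)} + 9962} = \sqrt{36 + 9962} = \sqrt{9998}$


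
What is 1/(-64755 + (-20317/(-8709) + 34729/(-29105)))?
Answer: -253475445/16413513569551 ≈ -1.5443e-5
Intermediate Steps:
1/(-64755 + (-20317/(-8709) + 34729/(-29105))) = 1/(-64755 + (-20317*(-1/8709) + 34729*(-1/29105))) = 1/(-64755 + (20317/8709 - 34729/29105)) = 1/(-64755 + 288871424/253475445) = 1/(-16413513569551/253475445) = -253475445/16413513569551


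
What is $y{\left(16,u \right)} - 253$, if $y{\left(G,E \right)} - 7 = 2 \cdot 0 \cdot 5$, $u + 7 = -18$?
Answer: $-246$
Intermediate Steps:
$u = -25$ ($u = -7 - 18 = -25$)
$y{\left(G,E \right)} = 7$ ($y{\left(G,E \right)} = 7 + 2 \cdot 0 \cdot 5 = 7 + 0 \cdot 5 = 7 + 0 = 7$)
$y{\left(16,u \right)} - 253 = 7 - 253 = -246$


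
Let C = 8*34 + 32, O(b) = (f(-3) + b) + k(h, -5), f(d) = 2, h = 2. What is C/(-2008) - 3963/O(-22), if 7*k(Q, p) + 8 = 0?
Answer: 6957367/37148 ≈ 187.29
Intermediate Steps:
k(Q, p) = -8/7 (k(Q, p) = -8/7 + (⅐)*0 = -8/7 + 0 = -8/7)
O(b) = 6/7 + b (O(b) = (2 + b) - 8/7 = 6/7 + b)
C = 304 (C = 272 + 32 = 304)
C/(-2008) - 3963/O(-22) = 304/(-2008) - 3963/(6/7 - 22) = 304*(-1/2008) - 3963/(-148/7) = -38/251 - 3963*(-7/148) = -38/251 + 27741/148 = 6957367/37148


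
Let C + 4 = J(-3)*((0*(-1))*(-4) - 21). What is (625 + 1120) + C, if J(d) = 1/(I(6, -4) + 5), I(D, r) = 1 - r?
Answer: 17389/10 ≈ 1738.9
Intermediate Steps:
J(d) = ⅒ (J(d) = 1/((1 - 1*(-4)) + 5) = 1/((1 + 4) + 5) = 1/(5 + 5) = 1/10 = ⅒)
C = -61/10 (C = -4 + ((0*(-1))*(-4) - 21)/10 = -4 + (0*(-4) - 21)/10 = -4 + (0 - 21)/10 = -4 + (⅒)*(-21) = -4 - 21/10 = -61/10 ≈ -6.1000)
(625 + 1120) + C = (625 + 1120) - 61/10 = 1745 - 61/10 = 17389/10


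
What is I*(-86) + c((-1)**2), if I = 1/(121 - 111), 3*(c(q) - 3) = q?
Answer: -79/15 ≈ -5.2667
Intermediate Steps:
c(q) = 3 + q/3
I = 1/10 ≈ 0.10000
I*(-86) + c((-1)**2) = (1/10)*(-86) + (3 + (1/3)*(-1)**2) = -43/5 + (3 + (1/3)*1) = -43/5 + (3 + 1/3) = -43/5 + 10/3 = -79/15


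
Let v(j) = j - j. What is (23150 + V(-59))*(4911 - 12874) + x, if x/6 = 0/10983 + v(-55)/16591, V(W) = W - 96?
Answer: -183109185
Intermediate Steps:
v(j) = 0
V(W) = -96 + W
x = 0 (x = 6*(0/10983 + 0/16591) = 6*(0*(1/10983) + 0*(1/16591)) = 6*(0 + 0) = 6*0 = 0)
(23150 + V(-59))*(4911 - 12874) + x = (23150 + (-96 - 59))*(4911 - 12874) + 0 = (23150 - 155)*(-7963) + 0 = 22995*(-7963) + 0 = -183109185 + 0 = -183109185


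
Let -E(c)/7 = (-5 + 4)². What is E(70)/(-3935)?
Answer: 7/3935 ≈ 0.0017789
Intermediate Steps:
E(c) = -7 (E(c) = -7*(-5 + 4)² = -7*(-1)² = -7*1 = -7)
E(70)/(-3935) = -7/(-3935) = -7*(-1/3935) = 7/3935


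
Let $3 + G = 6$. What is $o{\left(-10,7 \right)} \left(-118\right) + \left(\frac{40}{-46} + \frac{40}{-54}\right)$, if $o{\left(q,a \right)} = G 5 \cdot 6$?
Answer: $- \frac{6596020}{621} \approx -10622.0$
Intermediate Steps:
$G = 3$ ($G = -3 + 6 = 3$)
$o{\left(q,a \right)} = 90$ ($o{\left(q,a \right)} = 3 \cdot 5 \cdot 6 = 15 \cdot 6 = 90$)
$o{\left(-10,7 \right)} \left(-118\right) + \left(\frac{40}{-46} + \frac{40}{-54}\right) = 90 \left(-118\right) + \left(\frac{40}{-46} + \frac{40}{-54}\right) = -10620 + \left(40 \left(- \frac{1}{46}\right) + 40 \left(- \frac{1}{54}\right)\right) = -10620 - \frac{1000}{621} = - \frac{6596020}{621}$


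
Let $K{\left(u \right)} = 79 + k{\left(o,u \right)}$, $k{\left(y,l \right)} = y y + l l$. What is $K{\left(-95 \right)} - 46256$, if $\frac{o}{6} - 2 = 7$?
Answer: $-34236$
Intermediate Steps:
$o = 54$ ($o = 12 + 6 \cdot 7 = 12 + 42 = 54$)
$k{\left(y,l \right)} = l^{2} + y^{2}$ ($k{\left(y,l \right)} = y^{2} + l^{2} = l^{2} + y^{2}$)
$K{\left(u \right)} = 2995 + u^{2}$ ($K{\left(u \right)} = 79 + \left(u^{2} + 54^{2}\right) = 79 + \left(u^{2} + 2916\right) = 79 + \left(2916 + u^{2}\right) = 2995 + u^{2}$)
$K{\left(-95 \right)} - 46256 = \left(2995 + \left(-95\right)^{2}\right) - 46256 = \left(2995 + 9025\right) - 46256 = 12020 - 46256 = -34236$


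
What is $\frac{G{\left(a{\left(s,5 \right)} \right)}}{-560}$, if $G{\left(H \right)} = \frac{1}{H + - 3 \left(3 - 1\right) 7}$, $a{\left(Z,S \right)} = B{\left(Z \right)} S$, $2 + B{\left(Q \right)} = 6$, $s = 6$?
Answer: $\frac{1}{12320} \approx 8.1169 \cdot 10^{-5}$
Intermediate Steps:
$B{\left(Q \right)} = 4$ ($B{\left(Q \right)} = -2 + 6 = 4$)
$a{\left(Z,S \right)} = 4 S$
$G{\left(H \right)} = \frac{1}{-42 + H}$ ($G{\left(H \right)} = \frac{1}{H + \left(-3\right) 2 \cdot 7} = \frac{1}{H - 42} = \frac{1}{-42 + H}$)
$\frac{G{\left(a{\left(s,5 \right)} \right)}}{-560} = \frac{1}{\left(-42 + 4 \cdot 5\right) \left(-560\right)} = \frac{1}{-42 + 20} \left(- \frac{1}{560}\right) = \frac{1}{-22} \left(- \frac{1}{560}\right) = \left(- \frac{1}{22}\right) \left(- \frac{1}{560}\right) = \frac{1}{12320}$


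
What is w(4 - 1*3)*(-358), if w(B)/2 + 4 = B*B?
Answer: 2148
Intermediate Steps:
w(B) = -8 + 2*B² (w(B) = -8 + 2*(B*B) = -8 + 2*B²)
w(4 - 1*3)*(-358) = (-8 + 2*(4 - 1*3)²)*(-358) = (-8 + 2*(4 - 3)²)*(-358) = (-8 + 2*1²)*(-358) = (-8 + 2*1)*(-358) = (-8 + 2)*(-358) = -6*(-358) = 2148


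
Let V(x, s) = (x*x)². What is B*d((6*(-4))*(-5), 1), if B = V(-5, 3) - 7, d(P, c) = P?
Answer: 74160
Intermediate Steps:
V(x, s) = x⁴ (V(x, s) = (x²)² = x⁴)
B = 618 (B = (-5)⁴ - 7 = 625 - 7 = 618)
B*d((6*(-4))*(-5), 1) = 618*((6*(-4))*(-5)) = 618*(-24*(-5)) = 618*120 = 74160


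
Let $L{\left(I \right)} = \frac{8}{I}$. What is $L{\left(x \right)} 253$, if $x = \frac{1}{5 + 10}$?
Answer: $30360$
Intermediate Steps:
$x = \frac{1}{15} \approx 0.066667$
$L{\left(x \right)} 253 = 8 \frac{1}{\frac{1}{15}} \cdot 253 = 8 \cdot 15 \cdot 253 = 120 \cdot 253 = 30360$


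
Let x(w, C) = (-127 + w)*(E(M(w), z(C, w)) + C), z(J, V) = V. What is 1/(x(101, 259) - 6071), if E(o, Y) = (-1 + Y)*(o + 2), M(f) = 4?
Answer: -1/28405 ≈ -3.5205e-5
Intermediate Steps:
E(o, Y) = (-1 + Y)*(2 + o)
x(w, C) = (-127 + w)*(-6 + C + 6*w) (x(w, C) = (-127 + w)*((-2 - 1*4 + 2*w + w*4) + C) = (-127 + w)*((-2 - 4 + 2*w + 4*w) + C) = (-127 + w)*((-6 + 6*w) + C) = (-127 + w)*(-6 + C + 6*w))
1/(x(101, 259) - 6071) = 1/((762 - 768*101 - 127*259 + 6*101**2 + 259*101) - 6071) = 1/((762 - 77568 - 32893 + 6*10201 + 26159) - 6071) = 1/((762 - 77568 - 32893 + 61206 + 26159) - 6071) = 1/(-22334 - 6071) = 1/(-28405) = -1/28405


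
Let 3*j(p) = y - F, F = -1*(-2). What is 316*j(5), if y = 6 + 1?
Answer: 1580/3 ≈ 526.67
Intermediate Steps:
y = 7
F = 2
j(p) = 5/3 (j(p) = (7 - 1*2)/3 = (7 - 2)/3 = (1/3)*5 = 5/3)
316*j(5) = 316*(5/3) = 1580/3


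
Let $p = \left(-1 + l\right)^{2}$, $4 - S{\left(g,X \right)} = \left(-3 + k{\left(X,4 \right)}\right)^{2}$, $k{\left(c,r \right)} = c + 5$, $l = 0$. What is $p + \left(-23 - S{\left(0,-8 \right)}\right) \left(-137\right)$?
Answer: $-1232$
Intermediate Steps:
$k{\left(c,r \right)} = 5 + c$
$S{\left(g,X \right)} = 4 - \left(2 + X\right)^{2}$ ($S{\left(g,X \right)} = 4 - \left(-3 + \left(5 + X\right)\right)^{2} = 4 - \left(2 + X\right)^{2}$)
$p = 1$ ($p = \left(-1 + 0\right)^{2} = \left(-1\right)^{2} = 1$)
$p + \left(-23 - S{\left(0,-8 \right)}\right) \left(-137\right) = 1 + \left(-23 - \left(4 - \left(2 - 8\right)^{2}\right)\right) \left(-137\right) = 1 + \left(-23 - \left(4 - \left(-6\right)^{2}\right)\right) \left(-137\right) = 1 + \left(-23 - \left(4 - 36\right)\right) \left(-137\right) = 1 + \left(-23 - -32\right) \left(-137\right) = 1 + \left(-23 + 32\right) \left(-137\right) = 1 + 9 \left(-137\right) = 1 - 1233 = -1232$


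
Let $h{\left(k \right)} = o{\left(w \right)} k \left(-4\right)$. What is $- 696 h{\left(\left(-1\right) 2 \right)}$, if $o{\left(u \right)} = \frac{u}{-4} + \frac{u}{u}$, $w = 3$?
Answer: $-1392$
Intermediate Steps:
$o{\left(u \right)} = 1 - \frac{u}{4}$ ($o{\left(u \right)} = u \left(- \frac{1}{4}\right) + 1 = - \frac{u}{4} + 1 = 1 - \frac{u}{4}$)
$h{\left(k \right)} = - k$ ($h{\left(k \right)} = \left(1 - \frac{3}{4}\right) k \left(-4\right) = \frac{k}{4} \left(-4\right) = - k$)
$- 696 h{\left(\left(-1\right) 2 \right)} = - 696 \left(- \left(-1\right) 2\right) = - 696 \left(\left(-1\right) \left(-2\right)\right) = \left(-696\right) 2 = -1392$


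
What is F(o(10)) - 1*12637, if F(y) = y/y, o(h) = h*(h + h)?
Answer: -12636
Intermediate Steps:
o(h) = 2*h² (o(h) = h*(2*h) = 2*h²)
F(y) = 1
F(o(10)) - 1*12637 = 1 - 1*12637 = 1 - 12637 = -12636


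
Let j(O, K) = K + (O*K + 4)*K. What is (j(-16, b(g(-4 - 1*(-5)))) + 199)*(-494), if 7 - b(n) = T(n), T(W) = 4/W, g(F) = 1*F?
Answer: -34580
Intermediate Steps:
g(F) = F
b(n) = 7 - 4/n
j(O, K) = K + K*(4 + K*O) (j(O, K) = K + (K*O + 4)*K = K + (4 + K*O)*K = K + K*(4 + K*O))
(j(-16, b(g(-4 - 1*(-5)))) + 199)*(-494) = ((7 - 4/(-4 - 1*(-5)))*(5 + (7 - 4/(-4 - 1*(-5)))*(-16)) + 199)*(-494) = ((7 - 4/(-4 + 5))*(5 + (7 - 4/(-4 + 5))*(-16)) + 199)*(-494) = ((7 - 4/1)*(5 + (7 - 4/1)*(-16)) + 199)*(-494) = ((7 - 4*1)*(5 + (7 - 4*1)*(-16)) + 199)*(-494) = ((7 - 4)*(5 + (7 - 4)*(-16)) + 199)*(-494) = (3*(5 + 3*(-16)) + 199)*(-494) = (3*(5 - 48) + 199)*(-494) = (3*(-43) + 199)*(-494) = (-129 + 199)*(-494) = 70*(-494) = -34580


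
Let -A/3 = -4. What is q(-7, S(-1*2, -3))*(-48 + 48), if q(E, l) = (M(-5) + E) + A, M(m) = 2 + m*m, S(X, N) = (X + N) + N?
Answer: 0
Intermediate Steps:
A = 12 (A = -3*(-4) = 12)
S(X, N) = X + 2*N (S(X, N) = (N + X) + N = X + 2*N)
M(m) = 2 + m²
q(E, l) = 39 + E (q(E, l) = ((2 + (-5)²) + E) + 12 = ((2 + 25) + E) + 12 = (27 + E) + 12 = 39 + E)
q(-7, S(-1*2, -3))*(-48 + 48) = (39 - 7)*(-48 + 48) = 32*0 = 0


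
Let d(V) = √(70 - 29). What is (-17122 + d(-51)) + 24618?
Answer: 7496 + √41 ≈ 7502.4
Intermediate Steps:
d(V) = √41
(-17122 + d(-51)) + 24618 = (-17122 + √41) + 24618 = 7496 + √41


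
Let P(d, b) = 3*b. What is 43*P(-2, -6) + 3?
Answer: -771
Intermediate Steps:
43*P(-2, -6) + 3 = 43*(3*(-6)) + 3 = 43*(-18) + 3 = -774 + 3 = -771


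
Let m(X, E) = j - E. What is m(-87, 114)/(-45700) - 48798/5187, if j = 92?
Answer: -371659081/39507650 ≈ -9.4073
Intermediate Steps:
m(X, E) = 92 - E
m(-87, 114)/(-45700) - 48798/5187 = (92 - 1*114)/(-45700) - 48798/5187 = (92 - 114)*(-1/45700) - 48798*1/5187 = -22*(-1/45700) - 16266/1729 = 11/22850 - 16266/1729 = -371659081/39507650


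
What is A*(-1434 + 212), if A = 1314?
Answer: -1605708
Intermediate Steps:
A*(-1434 + 212) = 1314*(-1434 + 212) = 1314*(-1222) = -1605708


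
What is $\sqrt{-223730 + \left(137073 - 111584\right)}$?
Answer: $i \sqrt{198241} \approx 445.24 i$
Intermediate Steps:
$\sqrt{-223730 + \left(137073 - 111584\right)} = \sqrt{-223730 + 25489} = \sqrt{-198241} = i \sqrt{198241}$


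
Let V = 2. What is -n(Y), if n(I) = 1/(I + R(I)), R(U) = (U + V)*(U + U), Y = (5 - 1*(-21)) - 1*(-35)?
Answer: -1/7747 ≈ -0.00012908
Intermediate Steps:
Y = 61 (Y = (5 + 21) + 35 = 26 + 35 = 61)
R(U) = 2*U*(2 + U) (R(U) = (U + 2)*(U + U) = (2 + U)*(2*U) = 2*U*(2 + U))
n(I) = 1/(I + 2*I*(2 + I))
-n(Y) = -1/(61*(5 + 2*61)) = -1/(61*(5 + 122)) = -1/(61*127) = -1*1/7747 = -1/7747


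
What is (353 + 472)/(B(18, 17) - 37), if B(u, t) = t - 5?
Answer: -33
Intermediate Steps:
B(u, t) = -5 + t
(353 + 472)/(B(18, 17) - 37) = (353 + 472)/((-5 + 17) - 37) = 825/(12 - 37) = 825/(-25) = 825*(-1/25) = -33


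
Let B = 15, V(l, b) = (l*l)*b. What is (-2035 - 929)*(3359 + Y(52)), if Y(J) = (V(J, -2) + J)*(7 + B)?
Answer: 339297972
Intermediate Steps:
V(l, b) = b*l**2 (V(l, b) = l**2*b = b*l**2)
Y(J) = -44*J**2 + 22*J (Y(J) = (-2*J**2 + J)*(7 + 15) = (J - 2*J**2)*22 = -44*J**2 + 22*J)
(-2035 - 929)*(3359 + Y(52)) = (-2035 - 929)*(3359 + 22*52*(1 - 2*52)) = -2964*(3359 + 22*52*(1 - 104)) = -2964*(3359 + 22*52*(-103)) = -2964*(3359 - 117832) = -2964*(-114473) = 339297972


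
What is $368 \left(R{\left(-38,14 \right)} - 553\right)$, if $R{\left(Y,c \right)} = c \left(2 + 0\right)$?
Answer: $-193200$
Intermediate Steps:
$R{\left(Y,c \right)} = 2 c$ ($R{\left(Y,c \right)} = c 2 = 2 c$)
$368 \left(R{\left(-38,14 \right)} - 553\right) = 368 \left(2 \cdot 14 - 553\right) = 368 \left(28 - 553\right) = 368 \left(-525\right) = -193200$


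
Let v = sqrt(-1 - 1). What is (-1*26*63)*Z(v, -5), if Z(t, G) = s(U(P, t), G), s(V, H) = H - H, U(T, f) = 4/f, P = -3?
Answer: 0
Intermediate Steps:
v = I*sqrt(2) (v = sqrt(-2) = I*sqrt(2) ≈ 1.4142*I)
s(V, H) = 0
Z(t, G) = 0
(-1*26*63)*Z(v, -5) = (-1*26*63)*0 = -26*63*0 = -1638*0 = 0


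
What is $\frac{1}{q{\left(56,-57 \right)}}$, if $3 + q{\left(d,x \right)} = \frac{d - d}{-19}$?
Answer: $- \frac{1}{3} \approx -0.33333$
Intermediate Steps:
$q{\left(d,x \right)} = -3$ ($q{\left(d,x \right)} = -3 + \frac{d - d}{-19} = -3 + 0 \left(- \frac{1}{19}\right) = -3 + 0 = -3$)
$\frac{1}{q{\left(56,-57 \right)}} = \frac{1}{-3} = - \frac{1}{3}$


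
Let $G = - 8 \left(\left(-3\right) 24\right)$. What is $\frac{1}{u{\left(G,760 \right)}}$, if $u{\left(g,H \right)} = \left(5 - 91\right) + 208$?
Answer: $\frac{1}{122} \approx 0.0081967$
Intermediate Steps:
$G = 576$ ($G = \left(-8\right) \left(-72\right) = 576$)
$u{\left(g,H \right)} = 122$ ($u{\left(g,H \right)} = -86 + 208 = 122$)
$\frac{1}{u{\left(G,760 \right)}} = \frac{1}{122}$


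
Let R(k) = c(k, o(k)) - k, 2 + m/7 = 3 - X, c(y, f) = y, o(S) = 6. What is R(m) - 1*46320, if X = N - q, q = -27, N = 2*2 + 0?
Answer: -46320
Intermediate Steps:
N = 4 (N = 4 + 0 = 4)
X = 31 (X = 4 - 1*(-27) = 4 + 27 = 31)
m = -210 (m = -14 + 7*(3 - 1*31) = -14 + 7*(3 - 31) = -14 + 7*(-28) = -14 - 196 = -210)
R(k) = 0 (R(k) = k - k = 0)
R(m) - 1*46320 = 0 - 1*46320 = 0 - 46320 = -46320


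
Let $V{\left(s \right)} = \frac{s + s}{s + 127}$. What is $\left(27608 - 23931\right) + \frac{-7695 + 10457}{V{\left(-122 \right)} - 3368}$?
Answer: $\frac{31402029}{8542} \approx 3676.2$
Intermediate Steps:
$V{\left(s \right)} = \frac{2 s}{127 + s}$
$\left(27608 - 23931\right) + \frac{-7695 + 10457}{V{\left(-122 \right)} - 3368} = \left(27608 - 23931\right) + \frac{-7695 + 10457}{2 \left(-122\right) \frac{1}{127 - 122} - 3368} = 3677 + \frac{2762}{2 \left(-122\right) \frac{1}{5} - 3368} = 3677 + \frac{2762}{- \frac{244}{5} - 3368} = 3677 + \frac{2762}{- \frac{17084}{5}} = 3677 + 2762 \left(- \frac{5}{17084}\right) = 3677 - \frac{6905}{8542} = \frac{31402029}{8542}$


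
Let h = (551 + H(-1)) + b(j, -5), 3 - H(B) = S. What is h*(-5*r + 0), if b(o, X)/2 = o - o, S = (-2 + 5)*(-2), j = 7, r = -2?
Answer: 5600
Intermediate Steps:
S = -6 (S = 3*(-2) = -6)
H(B) = 9 (H(B) = 3 - 1*(-6) = 3 + 6 = 9)
b(o, X) = 0 (b(o, X) = 2*(o - o) = 2*0 = 0)
h = 560 (h = (551 + 9) + 0 = 560 + 0 = 560)
h*(-5*r + 0) = 560*(-5*(-2) + 0) = 560*(10 + 0) = 560*10 = 5600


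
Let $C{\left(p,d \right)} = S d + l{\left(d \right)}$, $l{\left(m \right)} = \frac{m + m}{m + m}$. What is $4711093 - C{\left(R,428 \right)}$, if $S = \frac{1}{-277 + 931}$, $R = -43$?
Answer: $\frac{1540526870}{327} \approx 4.7111 \cdot 10^{6}$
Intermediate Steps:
$S = \frac{1}{654} \approx 0.0015291$
$l{\left(m \right)} = 1$ ($l{\left(m \right)} = \frac{2 m}{2 m} = 2 m \frac{1}{2 m} = 1$)
$C{\left(p,d \right)} = 1 + \frac{d}{654}$ ($C{\left(p,d \right)} = \frac{d}{654} + 1 = 1 + \frac{d}{654}$)
$4711093 - C{\left(R,428 \right)} = 4711093 - \left(1 + \frac{1}{654} \cdot 428\right) = 4711093 - \left(1 + \frac{214}{327}\right) = 4711093 - \frac{541}{327} = \frac{1540526870}{327}$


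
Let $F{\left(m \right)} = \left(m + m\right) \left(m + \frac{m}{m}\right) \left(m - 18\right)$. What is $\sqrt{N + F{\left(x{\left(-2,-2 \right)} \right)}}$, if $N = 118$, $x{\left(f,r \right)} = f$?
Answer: $\sqrt{38} \approx 6.1644$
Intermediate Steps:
$F{\left(m \right)} = 2 m \left(1 + m\right) \left(-18 + m\right)$ ($F{\left(m \right)} = 2 m \left(m + 1\right) \left(-18 + m\right) = 2 m \left(1 + m\right) \left(-18 + m\right)$)
$\sqrt{N + F{\left(x{\left(-2,-2 \right)} \right)}} = \sqrt{118 + 2 \left(-2\right) \left(-18 + \left(-2\right)^{2} - -34\right)} = \sqrt{118 + 2 \left(-2\right) \left(-18 + 4 + 34\right)} = \sqrt{118 + 2 \left(-2\right) 20} = \sqrt{118 - 80} = \sqrt{38}$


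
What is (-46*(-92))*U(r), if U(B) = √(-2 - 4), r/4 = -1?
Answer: 4232*I*√6 ≈ 10366.0*I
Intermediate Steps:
r = -4 (r = 4*(-1) = -4)
U(B) = I*√6 (U(B) = √(-6) = I*√6)
(-46*(-92))*U(r) = (-46*(-92))*(I*√6) = 4232*(I*√6) = 4232*I*√6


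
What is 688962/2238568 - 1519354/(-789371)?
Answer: 1972511933987/883530330364 ≈ 2.2325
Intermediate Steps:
688962/2238568 - 1519354/(-789371) = 688962*(1/2238568) - 1519354*(-1/789371) = 344481/1119284 + 1519354/789371 = 1972511933987/883530330364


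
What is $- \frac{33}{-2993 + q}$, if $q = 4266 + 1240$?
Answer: $- \frac{33}{2513} \approx -0.013132$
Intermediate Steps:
$q = 5506$
$- \frac{33}{-2993 + q} = - \frac{33}{-2993 + 5506} = - \frac{33}{2513}$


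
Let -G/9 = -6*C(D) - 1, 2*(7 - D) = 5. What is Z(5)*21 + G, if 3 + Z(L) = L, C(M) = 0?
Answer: 51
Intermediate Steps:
D = 9/2 (D = 7 - ½*5 = 7 - 5/2 = 9/2 ≈ 4.5000)
Z(L) = -3 + L
G = 9 (G = -9*(-6*0 - 1) = -9*(0 - 1) = -9*(-1) = 9)
Z(5)*21 + G = (-3 + 5)*21 + 9 = 2*21 + 9 = 42 + 9 = 51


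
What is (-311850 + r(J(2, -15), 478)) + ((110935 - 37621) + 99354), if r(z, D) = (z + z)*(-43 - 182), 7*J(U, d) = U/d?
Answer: -974214/7 ≈ -1.3917e+5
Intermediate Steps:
J(U, d) = U/(7*d) (J(U, d) = (U/d)/7 = U/(7*d))
r(z, D) = -450*z (r(z, D) = (2*z)*(-225) = -450*z)
(-311850 + r(J(2, -15), 478)) + ((110935 - 37621) + 99354) = (-311850 - 450*2/(7*(-15))) + ((110935 - 37621) + 99354) = (-311850 - 450*2*(-1)/(7*15)) + (73314 + 99354) = (-311850 - 450*(-2/105)) + 172668 = (-311850 + 60/7) + 172668 = -2182890/7 + 172668 = -974214/7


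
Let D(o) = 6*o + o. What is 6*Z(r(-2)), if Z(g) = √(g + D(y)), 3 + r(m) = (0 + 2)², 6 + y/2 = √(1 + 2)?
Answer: 6*√(-83 + 14*√3) ≈ 45.99*I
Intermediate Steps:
y = -12 + 2*√3 (y = -12 + 2*√(1 + 2) = -12 + 2*√3 ≈ -8.5359)
r(m) = 1 (r(m) = -3 + (0 + 2)² = -3 + 2² = -3 + 4 = 1)
D(o) = 7*o
Z(g) = √(-84 + g + 14*√3) (Z(g) = √(g + 7*(-12 + 2*√3)) = √(g + (-84 + 14*√3)) = √(-84 + g + 14*√3))
6*Z(r(-2)) = 6*√(-84 + 1 + 14*√3) = 6*√(-83 + 14*√3)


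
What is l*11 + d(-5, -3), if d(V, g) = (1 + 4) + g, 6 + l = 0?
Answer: -64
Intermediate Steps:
l = -6 (l = -6 + 0 = -6)
d(V, g) = 5 + g
l*11 + d(-5, -3) = -6*11 + (5 - 3) = -66 + 2 = -64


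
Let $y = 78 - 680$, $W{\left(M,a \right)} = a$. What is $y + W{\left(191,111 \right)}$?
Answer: $-491$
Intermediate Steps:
$y = -602$ ($y = 78 - 680 = -602$)
$y + W{\left(191,111 \right)} = -602 + 111 = -491$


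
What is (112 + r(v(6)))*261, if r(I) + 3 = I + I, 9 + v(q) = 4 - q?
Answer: 22707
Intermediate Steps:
v(q) = -5 - q (v(q) = -9 + (4 - q) = -5 - q)
r(I) = -3 + 2*I (r(I) = -3 + (I + I) = -3 + 2*I)
(112 + r(v(6)))*261 = (112 + (-3 + 2*(-5 - 1*6)))*261 = (112 + (-3 + 2*(-5 - 6)))*261 = (112 + (-3 + 2*(-11)))*261 = (112 + (-3 - 22))*261 = (112 - 25)*261 = 87*261 = 22707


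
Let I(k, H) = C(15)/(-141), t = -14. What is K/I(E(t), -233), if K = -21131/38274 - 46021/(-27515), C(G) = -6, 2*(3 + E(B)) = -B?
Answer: 55459449583/2106218220 ≈ 26.331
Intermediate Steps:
E(B) = -3 - B/2 (E(B) = -3 + (-B)/2 = -3 - B/2)
K = 1179988289/1053109110 (K = -21131*1/38274 - 46021*(-1/27515) = -21131/38274 + 46021/27515 = 1179988289/1053109110 ≈ 1.1205)
I(k, H) = 2/47 (I(k, H) = -6/(-141) = -6*(-1/141) = 2/47)
K/I(E(t), -233) = 1179988289/(1053109110*(2/47)) = (1179988289/1053109110)*(47/2) = 55459449583/2106218220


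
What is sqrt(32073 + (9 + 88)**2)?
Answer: sqrt(41482) ≈ 203.67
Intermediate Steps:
sqrt(32073 + (9 + 88)**2) = sqrt(32073 + 97**2) = sqrt(32073 + 9409) = sqrt(41482)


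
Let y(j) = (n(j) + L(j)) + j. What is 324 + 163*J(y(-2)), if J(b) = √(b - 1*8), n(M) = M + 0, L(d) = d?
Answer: 324 + 163*I*√14 ≈ 324.0 + 609.89*I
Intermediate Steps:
n(M) = M
y(j) = 3*j (y(j) = (j + j) + j = 2*j + j = 3*j)
J(b) = √(-8 + b) (J(b) = √(b - 8) = √(-8 + b))
324 + 163*J(y(-2)) = 324 + 163*√(-8 + 3*(-2)) = 324 + 163*√(-8 - 6) = 324 + 163*√(-14) = 324 + 163*(I*√14) = 324 + 163*I*√14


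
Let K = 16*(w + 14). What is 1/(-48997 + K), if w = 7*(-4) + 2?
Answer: -1/49189 ≈ -2.0330e-5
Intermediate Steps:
w = -26 (w = -28 + 2 = -26)
K = -192 (K = 16*(-26 + 14) = 16*(-12) = -192)
1/(-48997 + K) = 1/(-48997 - 192) = 1/(-49189) = -1/49189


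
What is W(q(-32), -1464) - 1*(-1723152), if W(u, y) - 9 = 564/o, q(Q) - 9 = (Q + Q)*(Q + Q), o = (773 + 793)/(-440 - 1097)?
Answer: 15503467/9 ≈ 1.7226e+6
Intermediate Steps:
o = -54/53 (o = 1566/(-1537) = 1566*(-1/1537) = -54/53 ≈ -1.0189)
q(Q) = 9 + 4*Q² (q(Q) = 9 + (Q + Q)*(Q + Q) = 9 + (2*Q)*(2*Q) = 9 + 4*Q²)
W(u, y) = -4901/9 (W(u, y) = 9 + 564/(-54/53) = 9 + 564*(-53/54) = 9 - 4982/9 = -4901/9)
W(q(-32), -1464) - 1*(-1723152) = -4901/9 - 1*(-1723152) = -4901/9 + 1723152 = 15503467/9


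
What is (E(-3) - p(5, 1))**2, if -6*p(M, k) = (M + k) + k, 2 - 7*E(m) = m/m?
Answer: 3025/1764 ≈ 1.7149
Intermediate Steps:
E(m) = 1/7 (E(m) = 2/7 - m/(7*m) = 2/7 - 1/7*1 = 2/7 - 1/7 = 1/7)
p(M, k) = -k/3 - M/6 (p(M, k) = -((M + k) + k)/6 = -(M + 2*k)/6 = -k/3 - M/6)
(E(-3) - p(5, 1))**2 = (1/7 - (-1/3*1 - 1/6*5))**2 = (1/7 - (-1/3 - 5/6))**2 = (1/7 - 1*(-7/6))**2 = (1/7 + 7/6)**2 = (55/42)**2 = 3025/1764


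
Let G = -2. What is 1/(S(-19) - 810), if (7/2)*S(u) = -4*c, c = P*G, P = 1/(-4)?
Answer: -7/5674 ≈ -0.0012337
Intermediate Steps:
P = -1/4 (P = 1*(-1/4) = -1/4 ≈ -0.25000)
c = 1/2 (c = -1/4*(-2) = 1/2 ≈ 0.50000)
S(u) = -4/7 (S(u) = 2*(-4*1/2)/7 = (2/7)*(-2) = -4/7)
1/(S(-19) - 810) = 1/(-4/7 - 810) = 1/(-5674/7) = -7/5674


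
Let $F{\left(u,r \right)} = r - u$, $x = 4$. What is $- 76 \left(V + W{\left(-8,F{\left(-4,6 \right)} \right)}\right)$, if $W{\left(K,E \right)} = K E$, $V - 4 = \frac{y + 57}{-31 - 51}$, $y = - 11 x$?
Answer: $\frac{237310}{41} \approx 5788.0$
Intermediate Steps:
$y = -44$ ($y = \left(-11\right) 4 = -44$)
$V = \frac{315}{82}$ ($V = 4 + \frac{-44 + 57}{-31 - 51} = 4 + \frac{13}{-82} = 4 + 13 \left(- \frac{1}{82}\right) = 4 - \frac{13}{82} = \frac{315}{82} \approx 3.8415$)
$W{\left(K,E \right)} = E K$
$- 76 \left(V + W{\left(-8,F{\left(-4,6 \right)} \right)}\right) = - 76 \left(\frac{315}{82} + \left(6 - -4\right) \left(-8\right)\right) = - 76 \left(\frac{315}{82} + \left(6 + 4\right) \left(-8\right)\right) = - 76 \left(\frac{315}{82} + 10 \left(-8\right)\right) = - 76 \left(\frac{315}{82} - 80\right) = \left(-76\right) \left(- \frac{6245}{82}\right) = \frac{237310}{41}$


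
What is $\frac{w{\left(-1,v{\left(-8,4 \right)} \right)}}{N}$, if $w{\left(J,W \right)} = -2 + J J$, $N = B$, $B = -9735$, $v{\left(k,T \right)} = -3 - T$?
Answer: $\frac{1}{9735} \approx 0.00010272$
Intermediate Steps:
$N = -9735$
$w{\left(J,W \right)} = -2 + J^{2}$
$\frac{w{\left(-1,v{\left(-8,4 \right)} \right)}}{N} = \frac{-2 + \left(-1\right)^{2}}{-9735} = \left(-2 + 1\right) \left(- \frac{1}{9735}\right) = \left(-1\right) \left(- \frac{1}{9735}\right) = \frac{1}{9735}$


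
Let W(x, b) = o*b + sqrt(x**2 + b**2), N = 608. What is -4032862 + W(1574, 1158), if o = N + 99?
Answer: -3214156 + 2*sqrt(954610) ≈ -3.2122e+6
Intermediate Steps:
o = 707 (o = 608 + 99 = 707)
W(x, b) = sqrt(b**2 + x**2) + 707*b (W(x, b) = 707*b + sqrt(x**2 + b**2) = 707*b + sqrt(b**2 + x**2) = sqrt(b**2 + x**2) + 707*b)
-4032862 + W(1574, 1158) = -4032862 + (sqrt(1158**2 + 1574**2) + 707*1158) = -4032862 + (sqrt(1340964 + 2477476) + 818706) = -4032862 + (sqrt(3818440) + 818706) = -4032862 + (2*sqrt(954610) + 818706) = -4032862 + (818706 + 2*sqrt(954610)) = -3214156 + 2*sqrt(954610)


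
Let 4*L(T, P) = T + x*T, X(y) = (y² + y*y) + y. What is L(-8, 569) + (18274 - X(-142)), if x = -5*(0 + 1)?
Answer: -21904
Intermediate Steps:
X(y) = y + 2*y² (X(y) = (y² + y²) + y = 2*y² + y = y + 2*y²)
x = -5 (x = -5*1 = -5)
L(T, P) = -T (L(T, P) = (T - 5*T)/4 = (-4*T)/4 = -T)
L(-8, 569) + (18274 - X(-142)) = -1*(-8) + (18274 - (-142)*(1 + 2*(-142))) = 8 + (18274 - (-142)*(1 - 284)) = 8 + (18274 - (-142)*(-283)) = 8 + (18274 - 1*40186) = 8 + (18274 - 40186) = 8 - 21912 = -21904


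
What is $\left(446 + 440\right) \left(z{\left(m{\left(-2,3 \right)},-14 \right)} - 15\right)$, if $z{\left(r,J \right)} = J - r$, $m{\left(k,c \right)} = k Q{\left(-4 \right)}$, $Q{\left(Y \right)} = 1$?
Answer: $-23922$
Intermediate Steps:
$m{\left(k,c \right)} = k$ ($m{\left(k,c \right)} = k 1 = k$)
$\left(446 + 440\right) \left(z{\left(m{\left(-2,3 \right)},-14 \right)} - 15\right) = \left(446 + 440\right) \left(\left(-14 - -2\right) - 15\right) = 886 \left(\left(-14 + 2\right) - 15\right) = 886 \left(-12 - 15\right) = 886 \left(-27\right) = -23922$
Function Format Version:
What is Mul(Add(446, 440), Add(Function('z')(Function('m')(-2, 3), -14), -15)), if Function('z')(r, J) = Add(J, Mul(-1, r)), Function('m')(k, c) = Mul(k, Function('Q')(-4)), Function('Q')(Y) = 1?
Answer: -23922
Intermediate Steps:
Function('m')(k, c) = k (Function('m')(k, c) = Mul(k, 1) = k)
Mul(Add(446, 440), Add(Function('z')(Function('m')(-2, 3), -14), -15)) = Mul(Add(446, 440), Add(Add(-14, Mul(-1, -2)), -15)) = Mul(886, Add(Add(-14, 2), -15)) = Mul(886, Add(-12, -15)) = Mul(886, -27) = -23922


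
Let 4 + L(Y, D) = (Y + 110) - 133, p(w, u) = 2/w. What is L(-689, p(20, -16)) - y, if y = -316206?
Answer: 315490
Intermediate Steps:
L(Y, D) = -27 + Y (L(Y, D) = -4 + ((Y + 110) - 133) = -4 + ((110 + Y) - 133) = -4 + (-23 + Y) = -27 + Y)
L(-689, p(20, -16)) - y = (-27 - 689) - 1*(-316206) = -716 + 316206 = 315490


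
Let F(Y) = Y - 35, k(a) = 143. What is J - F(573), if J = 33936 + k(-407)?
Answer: 33541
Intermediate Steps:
F(Y) = -35 + Y
J = 34079 (J = 33936 + 143 = 34079)
J - F(573) = 34079 - (-35 + 573) = 34079 - 1*538 = 34079 - 538 = 33541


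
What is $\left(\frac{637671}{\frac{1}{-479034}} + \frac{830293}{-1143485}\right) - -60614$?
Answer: $- \frac{349295822400592293}{1143485} \approx -3.0547 \cdot 10^{11}$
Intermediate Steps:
$\left(\frac{637671}{\frac{1}{-479034}} + \frac{830293}{-1143485}\right) - -60614 = \left(\frac{637671}{- \frac{1}{479034}} + 830293 \left(- \frac{1}{1143485}\right)\right) + 60614 = \left(637671 \left(-479034\right) - \frac{830293}{1143485}\right) + 60614 = \left(-305466089814 - \frac{830293}{1143485}\right) + 60614 = - \frac{349295891711792083}{1143485} + 60614 = - \frac{349295822400592293}{1143485}$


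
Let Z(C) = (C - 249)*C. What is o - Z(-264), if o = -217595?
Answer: -353027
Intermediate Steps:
Z(C) = C*(-249 + C) (Z(C) = (-249 + C)*C = C*(-249 + C))
o - Z(-264) = -217595 - (-264)*(-249 - 264) = -217595 - (-264)*(-513) = -217595 - 1*135432 = -217595 - 135432 = -353027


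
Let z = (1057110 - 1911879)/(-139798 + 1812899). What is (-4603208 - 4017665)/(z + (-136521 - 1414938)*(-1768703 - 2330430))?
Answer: -14423591237173/10640314664698065978 ≈ -1.3556e-6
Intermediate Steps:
z = -854769/1673101 ≈ -0.51089
(-4603208 - 4017665)/(z + (-136521 - 1414938)*(-1768703 - 2330430)) = (-4603208 - 4017665)/(-854769/1673101 + (-136521 - 1414938)*(-1768703 - 2330430)) = -8620873/(-854769/1673101 - 1551459*(-4099133)) = -8620873/(-854769/1673101 + 6359636785047) = -8620873/10640314664698065978/1673101 = -8620873*1673101/10640314664698065978 = -14423591237173/10640314664698065978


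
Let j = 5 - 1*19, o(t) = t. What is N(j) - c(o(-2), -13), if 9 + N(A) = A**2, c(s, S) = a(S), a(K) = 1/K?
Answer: 2432/13 ≈ 187.08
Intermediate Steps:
c(s, S) = 1/S
j = -14 (j = 5 - 19 = -14)
N(A) = -9 + A**2
N(j) - c(o(-2), -13) = (-9 + (-14)**2) - 1/(-13) = (-9 + 196) - 1*(-1/13) = 187 + 1/13 = 2432/13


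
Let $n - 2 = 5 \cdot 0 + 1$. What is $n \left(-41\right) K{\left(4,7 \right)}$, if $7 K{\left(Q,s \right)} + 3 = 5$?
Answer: $- \frac{246}{7} \approx -35.143$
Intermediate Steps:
$K{\left(Q,s \right)} = \frac{2}{7}$ ($K{\left(Q,s \right)} = - \frac{3}{7} + \frac{1}{7} \cdot 5 = - \frac{3}{7} + \frac{5}{7} = \frac{2}{7}$)
$n = 3$ ($n = 2 + \left(5 \cdot 0 + 1\right) = 2 + \left(0 + 1\right) = 2 + 1 = 3$)
$n \left(-41\right) K{\left(4,7 \right)} = 3 \left(-41\right) \frac{2}{7} = \left(-123\right) \frac{2}{7} = - \frac{246}{7}$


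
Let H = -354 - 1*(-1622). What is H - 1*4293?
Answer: -3025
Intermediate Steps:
H = 1268 (H = -354 + 1622 = 1268)
H - 1*4293 = 1268 - 1*4293 = 1268 - 4293 = -3025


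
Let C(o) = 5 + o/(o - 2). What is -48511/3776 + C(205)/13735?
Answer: -27050801207/2105652416 ≈ -12.847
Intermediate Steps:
C(o) = 5 + o/(-2 + o)
-48511/3776 + C(205)/13735 = -48511/3776 + (2*(-5 + 3*205)/(-2 + 205))/13735 = -48511*1/3776 + (2*(-5 + 615)/203)*(1/13735) = -48511/3776 + (2*(1/203)*610)*(1/13735) = -48511/3776 + (1220/203)*(1/13735) = -48511/3776 + 244/557641 = -27050801207/2105652416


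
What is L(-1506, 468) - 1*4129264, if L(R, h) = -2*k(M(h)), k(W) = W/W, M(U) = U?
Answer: -4129266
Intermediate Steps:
k(W) = 1
L(R, h) = -2 (L(R, h) = -2*1 = -2)
L(-1506, 468) - 1*4129264 = -2 - 1*4129264 = -2 - 4129264 = -4129266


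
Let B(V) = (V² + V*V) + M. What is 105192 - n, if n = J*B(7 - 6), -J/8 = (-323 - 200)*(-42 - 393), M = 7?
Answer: 16485552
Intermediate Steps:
J = -1820040 (J = -8*(-323 - 200)*(-42 - 393) = -(-4184)*(-435) = -8*227505 = -1820040)
B(V) = 7 + 2*V² (B(V) = (V² + V*V) + 7 = (V² + V²) + 7 = 2*V² + 7 = 7 + 2*V²)
n = -16380360 (n = -1820040*(7 + 2*(7 - 6)²) = -1820040*(7 + 2*1²) = -1820040*(7 + 2*1) = -1820040*(7 + 2) = -1820040*9 = -16380360)
105192 - n = 105192 - 1*(-16380360) = 105192 + 16380360 = 16485552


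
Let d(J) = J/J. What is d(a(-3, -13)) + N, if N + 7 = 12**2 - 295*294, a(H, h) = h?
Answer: -86592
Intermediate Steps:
N = -86593 (N = -7 + (12**2 - 295*294) = -7 + (144 - 86730) = -7 - 86586 = -86593)
d(J) = 1
d(a(-3, -13)) + N = 1 - 86593 = -86592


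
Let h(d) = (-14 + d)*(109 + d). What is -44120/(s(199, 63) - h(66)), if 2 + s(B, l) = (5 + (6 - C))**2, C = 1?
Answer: 22060/4501 ≈ 4.9011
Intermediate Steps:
s(B, l) = 98 (s(B, l) = -2 + (5 + (6 - 1*1))**2 = -2 + (5 + (6 - 1))**2 = -2 + (5 + 5)**2 = -2 + 10**2 = -2 + 100 = 98)
-44120/(s(199, 63) - h(66)) = -44120/(98 - (-1526 + 66**2 + 95*66)) = -44120/(98 - (-1526 + 4356 + 6270)) = -44120/(98 - 1*9100) = -44120/(98 - 9100) = -44120/(-9002) = -44120*(-1/9002) = 22060/4501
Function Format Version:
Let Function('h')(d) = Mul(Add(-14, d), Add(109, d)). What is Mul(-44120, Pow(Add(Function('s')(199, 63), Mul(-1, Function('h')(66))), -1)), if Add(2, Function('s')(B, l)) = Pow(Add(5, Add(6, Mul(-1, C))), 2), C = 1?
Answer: Rational(22060, 4501) ≈ 4.9011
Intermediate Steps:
Function('s')(B, l) = 98 (Function('s')(B, l) = Add(-2, Pow(Add(5, Add(6, Mul(-1, 1))), 2)) = Add(-2, Pow(Add(5, Add(6, -1)), 2)) = Add(-2, Pow(Add(5, 5), 2)) = Add(-2, Pow(10, 2)) = Add(-2, 100) = 98)
Mul(-44120, Pow(Add(Function('s')(199, 63), Mul(-1, Function('h')(66))), -1)) = Mul(-44120, Pow(Add(98, Mul(-1, Add(-1526, Pow(66, 2), Mul(95, 66)))), -1)) = Mul(-44120, Pow(Add(98, Mul(-1, Add(-1526, 4356, 6270))), -1)) = Mul(-44120, Pow(Add(98, Mul(-1, 9100)), -1)) = Mul(-44120, Pow(Add(98, -9100), -1)) = Mul(-44120, Pow(-9002, -1)) = Mul(-44120, Rational(-1, 9002)) = Rational(22060, 4501)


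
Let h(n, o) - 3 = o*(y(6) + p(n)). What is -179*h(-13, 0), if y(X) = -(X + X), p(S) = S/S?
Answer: -537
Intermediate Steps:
p(S) = 1
y(X) = -2*X
h(n, o) = 3 - 11*o (h(n, o) = 3 + o*(-2*6 + 1) = 3 + o*(-12 + 1) = 3 + o*(-11) = 3 - 11*o)
-179*h(-13, 0) = -179*(3 - 11*0) = -179*(3 + 0) = -179*3 = -537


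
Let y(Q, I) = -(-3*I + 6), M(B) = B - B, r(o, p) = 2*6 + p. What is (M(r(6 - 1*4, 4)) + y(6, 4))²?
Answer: 36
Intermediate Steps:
r(o, p) = 12 + p
M(B) = 0
y(Q, I) = -6 + 3*I (y(Q, I) = -(6 - 3*I) = -6 + 3*I)
(M(r(6 - 1*4, 4)) + y(6, 4))² = (0 + (-6 + 3*4))² = (0 + (-6 + 12))² = (0 + 6)² = 6² = 36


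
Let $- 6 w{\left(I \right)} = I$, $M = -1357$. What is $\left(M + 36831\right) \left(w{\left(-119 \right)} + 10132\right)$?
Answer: $\frac{1080378407}{3} \approx 3.6013 \cdot 10^{8}$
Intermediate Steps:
$w{\left(I \right)} = - \frac{I}{6}$
$\left(M + 36831\right) \left(w{\left(-119 \right)} + 10132\right) = \left(-1357 + 36831\right) \left(\left(- \frac{1}{6}\right) \left(-119\right) + 10132\right) = 35474 \left(\frac{119}{6} + 10132\right) = 35474 \cdot \frac{60911}{6} = \frac{1080378407}{3}$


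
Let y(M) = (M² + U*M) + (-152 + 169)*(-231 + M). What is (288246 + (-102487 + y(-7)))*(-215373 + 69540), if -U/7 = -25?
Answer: -26328252321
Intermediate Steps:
U = 175 (U = -7*(-25) = 175)
y(M) = -3927 + M² + 192*M (y(M) = (M² + 175*M) + (-152 + 169)*(-231 + M) = (M² + 175*M) + 17*(-231 + M) = (M² + 175*M) + (-3927 + 17*M) = -3927 + M² + 192*M)
(288246 + (-102487 + y(-7)))*(-215373 + 69540) = (288246 + (-102487 + (-3927 + (-7)² + 192*(-7))))*(-215373 + 69540) = (288246 + (-102487 + (-3927 + 49 - 1344)))*(-145833) = (288246 + (-102487 - 5222))*(-145833) = (288246 - 107709)*(-145833) = 180537*(-145833) = -26328252321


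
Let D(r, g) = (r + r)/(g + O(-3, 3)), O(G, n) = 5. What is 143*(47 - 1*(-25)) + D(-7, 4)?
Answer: 92650/9 ≈ 10294.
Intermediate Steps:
D(r, g) = 2*r/(5 + g) (D(r, g) = (r + r)/(g + 5) = (2*r)/(5 + g) = 2*r/(5 + g))
143*(47 - 1*(-25)) + D(-7, 4) = 143*(47 - 1*(-25)) + 2*(-7)/(5 + 4) = 143*(47 + 25) + 2*(-7)/9 = 143*72 + 2*(-7)*(1/9) = 10296 - 14/9 = 92650/9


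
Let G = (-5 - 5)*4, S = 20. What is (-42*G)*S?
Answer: 33600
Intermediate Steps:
G = -40 (G = -10*4 = -40)
(-42*G)*S = -42*(-40)*20 = 1680*20 = 33600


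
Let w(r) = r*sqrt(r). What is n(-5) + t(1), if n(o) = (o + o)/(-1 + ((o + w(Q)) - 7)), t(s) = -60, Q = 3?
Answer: -4195/71 + 15*sqrt(3)/71 ≈ -58.719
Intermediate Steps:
w(r) = r**(3/2)
n(o) = 2*o/(-8 + o + 3*sqrt(3)) (n(o) = (o + o)/(-1 + ((o + 3**(3/2)) - 7)) = (2*o)/(-1 + ((o + 3*sqrt(3)) - 7)) = (2*o)/(-1 + (-7 + o + 3*sqrt(3))) = (2*o)/(-8 + o + 3*sqrt(3)) = 2*o/(-8 + o + 3*sqrt(3)))
n(-5) + t(1) = 2*(-5)/(-8 - 5 + 3*sqrt(3)) - 60 = 2*(-5)/(-13 + 3*sqrt(3)) - 60 = -10/(-13 + 3*sqrt(3)) - 60 = -60 - 10/(-13 + 3*sqrt(3))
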